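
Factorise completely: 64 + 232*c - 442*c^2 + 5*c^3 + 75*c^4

Testing divisors of the constant over divisors of the leading coefficient, c = 4/5 is a root, so (5*c - 4) divides it; the quotient is 15*c^3 + 13*c^2 - 78*c - 16.
Next, c = -8/3 is a root, so (3*c + 8) divides it; the quotient is 5*c^2 - 9*c - 2.
The remaining quadratic factors as (5*c + 1)(c - 2).

(3*c + 8)*(5*c + 1)*(5*c - 4)*(c - 2)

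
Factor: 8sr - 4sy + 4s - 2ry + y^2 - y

Group: 2r(4s - y) + (-y + 1)(4s - y); both groups contain (4s - y).

(2r - y + 1)(4s - y)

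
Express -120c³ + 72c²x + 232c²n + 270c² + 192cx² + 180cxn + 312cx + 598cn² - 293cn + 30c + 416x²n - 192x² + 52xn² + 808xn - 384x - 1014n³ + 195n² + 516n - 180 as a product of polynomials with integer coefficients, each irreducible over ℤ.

Group: 5c(-24c² - 24cx - 16cn + 6c - 52xn + 24x + 78n² - 75n + 18) + (-8x - 13n - 10)(-24c² - 24cx - 16cn + 6c - 52xn + 24x + 78n² - 75n + 18); both groups contain (-24c² - 24cx - 16cn + 6c - 52xn + 24x + 78n² - 75n + 18), so (5c - 8x - 13n - 10) is a factor with cofactor -24c² - 24cx - 16cn + 6c - 52xn + 24x + 78n² - 75n + 18.
The cofactor groups again: -24c² - 24cx - 16cn + 6c - 52xn + 24x + 78n² - 75n + 18 = -6c(4c + 4x - 6n + 3) + (-13n + 6)(4c + 4x - 6n + 3); both groups contain (4c + 4x - 6n + 3), giving -(6c + 13n - 6)(4c + 4x - 6n + 3).

-(4c + 4x - 6n + 3)(5c - 8x - 13n - 10)(6c + 13n - 6)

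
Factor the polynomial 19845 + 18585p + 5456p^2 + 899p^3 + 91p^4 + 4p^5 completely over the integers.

(4p + 7)(p + 7)(p + 9)(p^2 + 5p + 45)

Testing divisors of the constant over divisors of the leading coefficient, p = -9 is a root, so (p + 9) divides it; the quotient is 4p^4 + 55p^3 + 404p^2 + 1820p + 2205.
Continuing, p = -7/4 is a root, so (4p + 7) is a factor; dividing leaves p^3 + 12p^2 + 80p + 315.
Next, p = -7 is a root, so (p + 7) is a factor; dividing leaves p^2 + 5p + 45.
The quadratic p^2 + 5p + 45 has discriminant -155 < 0 and is irreducible over ℤ.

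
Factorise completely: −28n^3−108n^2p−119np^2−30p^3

Group: 2n(−14n^2−33np−10p^2) + 3p(−14n^2−33np−10p^2); both groups contain (−14n^2−33np−10p^2), so (2n+3p) is a factor with cofactor −14n^2−33np−10p^2.
The cofactor groups again: −14n^2−33np−10p^2 = −n(14n+5p) − 2p(14n+5p); both groups contain (14n+5p), giving −(n+2p)(14n+5p).

−(14n+5p)(2n+3p)(n+2p)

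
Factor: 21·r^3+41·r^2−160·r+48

(3·r−1)·(7·r−12)·(r+4)

Trying the rational-root candidates, r = 1/3 is a root, so (3·r−1) is a factor; dividing leaves 7·r^2+16·r−48.
The remaining quadratic factors as (7·r−12)(r+4).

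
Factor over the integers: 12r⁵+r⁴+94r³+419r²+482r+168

(3r+4)(4r+3)(r+1)(r²-3r+14)

By the rational root theorem, r = -3/4 is a root, so (4r+3) is a factor; dividing leaves 3r⁴-2r³+25r²+86r+56.
Continuing, r = -1 is a root, so (r+1) divides it; the quotient is 3r³-5r²+30r+56.
Continuing, r = -4/3 is a root, so (3r+4) divides it; the quotient is r²-3r+14.
The quadratic r²-3r+14 has discriminant -47 < 0 and is irreducible over ℤ.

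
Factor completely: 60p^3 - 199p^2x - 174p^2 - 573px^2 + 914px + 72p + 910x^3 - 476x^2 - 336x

Group: 4p(15p^2 - 31px - 36p - 182x^2 + 168x) + (-5x - 2)(15p^2 - 31px - 36p - 182x^2 + 168x); both groups contain (15p^2 - 31px - 36p - 182x^2 + 168x), so (4p - 5x - 2) is a factor with cofactor 15p^2 - 31px - 36p - 182x^2 + 168x.
The cofactor groups again: 15p^2 - 31px - 36p - 182x^2 + 168x = 3p(5p + 13x - 12) - 14x(5p + 13x - 12); both groups contain (5p + 13x - 12), giving (3p - 14x)(5p + 13x - 12).

(3p - 14x)(4p - 5x - 2)(5p + 13x - 12)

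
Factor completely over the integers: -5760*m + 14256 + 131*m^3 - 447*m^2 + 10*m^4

By the rational root theorem, m = -9 is a root, so (m + 9) is a factor; dividing leaves 10*m^3 + 41*m^2 - 816*m + 1584.
Next, m = -12 is a root, so (m + 12) divides it; the quotient is 10*m^2 - 79*m + 132.
The remaining quadratic factors as (2*m - 11)(5*m - 12).

(2*m - 11)*(5*m - 12)*(m + 12)*(m + 9)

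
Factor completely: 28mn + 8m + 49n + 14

Group as (28mn + 8m) + (49n + 14) = 4m(7n + 2) + 7(7n + 2).
Both groups share the factor (7n + 2).

(4m + 7)(7n + 2)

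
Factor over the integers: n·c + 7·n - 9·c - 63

Group as (n·c + 7·n) + (-9·c - 63) = n·(c + 7) - 9·(c + 7).
Both groups share the factor (c + 7).

(c + 7)·(n - 9)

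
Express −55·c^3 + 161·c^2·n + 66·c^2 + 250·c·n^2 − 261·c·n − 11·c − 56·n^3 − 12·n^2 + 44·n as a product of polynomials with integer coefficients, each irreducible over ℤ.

−(11·c + 14·n − 11)·(5·c − n − 1)·(c − 4·n)

Group: c·(−55·c^2 − 59·c·n + 66·c + 14·n^2 + 3·n − 11) − 4·n·(−55·c^2 − 59·c·n + 66·c + 14·n^2 + 3·n − 11); both groups contain (−55·c^2 − 59·c·n + 66·c + 14·n^2 + 3·n − 11), so (c − 4·n) is a factor with cofactor −55·c^2 − 59·c·n + 66·c + 14·n^2 + 3·n − 11.
The cofactor groups again: −55·c^2 − 59·c·n + 66·c + 14·n^2 + 3·n − 11 = −11·c·(5·c − n − 1) + (−14·n + 11)·(5·c − n − 1); both groups contain (5·c − n − 1), giving −(11·c + 14·n − 11)·(5·c − n − 1).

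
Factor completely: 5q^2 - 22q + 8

(5q - 2)(q - 4)

Need a pair with product 5·8 = 40 and sum -22: that's -2 and -20.
Split the middle term: 5q^2 - 2q - 20q + 8 = q(5q - 2) - 4(5q - 2).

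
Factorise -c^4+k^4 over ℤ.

(k-c)(k+c)(k^2+c^2)

Difference of squares twice: with A = k and B = c, A⁴ − B⁴ = (A² − B²)(A² + B²), and A² − B² factors again.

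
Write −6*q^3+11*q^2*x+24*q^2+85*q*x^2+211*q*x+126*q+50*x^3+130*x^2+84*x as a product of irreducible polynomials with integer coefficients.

−(2*q+5*x+6)*(3*q+2*x)*(q−5*x−7)

Group: 2*q*(−3*q^2+13*q*x+21*q+10*x^2+14*x) + (5*x+6)*(−3*q^2+13*q*x+21*q+10*x^2+14*x); both groups contain (−3*q^2+13*q*x+21*q+10*x^2+14*x), so (2*q+5*x+6) is a factor with cofactor −3*q^2+13*q*x+21*q+10*x^2+14*x.
The cofactor groups again: −3*q^2+13*q*x+21*q+10*x^2+14*x = −q*(3*q+2*x) + (5*x+7)*(3*q+2*x); both groups contain (3*q+2*x), giving −(q−5*x−7)*(3*q+2*x).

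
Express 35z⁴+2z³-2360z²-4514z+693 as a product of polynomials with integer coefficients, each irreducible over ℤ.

Among the possible rational roots, z = 1/7 is a root, so (7z-1) divides it; the quotient is 5z³+z²-337z-693.
Continuing, z = 9 is a root, giving the factor (z-9) and quotient 5z²+46z+77.
The remaining quadratic factors as (5z+11)(z+7).

(5z+11)(7z-1)(z+7)(z-9)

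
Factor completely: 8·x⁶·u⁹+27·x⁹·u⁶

Factor out x⁶·u⁶ first: what remains is 27·x³+8·u³.
Recognize a sum of cubes with the parts 2·u and 3·x.

u⁶·x⁶·(3·x+2·u)·(9·x²-6·x·u+4·u²)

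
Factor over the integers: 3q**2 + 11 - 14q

(3q - 11)(q - 1)

Need a pair with product 3·11 = 33 and sum -14: that's -3 and -11.
Split the middle term: 3q**2 - 3q - 11q + 11 = 3q(q - 1) - 11(q - 1).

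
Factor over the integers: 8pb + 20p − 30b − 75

(2b + 5)(4p − 15)

Group as (8pb + 20p) + (−30b − 75) = 4p(2b + 5) − 15(2b + 5).
Both groups share the factor (2b + 5).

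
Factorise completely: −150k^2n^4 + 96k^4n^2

Factor out 6k^2n^2, leaving 16k^2 − 25n^2, which is a difference of two squares.

6k^2n^2(4k + 5n)(4k − 5n)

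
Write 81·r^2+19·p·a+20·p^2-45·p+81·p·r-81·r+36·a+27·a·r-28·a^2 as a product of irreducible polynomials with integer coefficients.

(5·p-4·a+9·r)·(4·p+7·a+9·r-9)

Group: 4·p·(5·p-4·a+9·r) + (7·a+9·r-9)·(5·p-4·a+9·r); both groups contain (5·p-4·a+9·r).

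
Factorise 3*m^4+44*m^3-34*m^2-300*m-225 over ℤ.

Testing divisors of the constant over divisors of the leading coefficient, m = 3 is a root, so (m-3) is a factor; dividing leaves 3*m^3+53*m^2+125*m+75.
Next, m = -5/3 is a root, so (3*m+5) divides it; the quotient is m^2+16*m+15.
The remaining quadratic factors as (m+1)(m+15).

(3*m+5)*(m+1)*(m+15)*(m-3)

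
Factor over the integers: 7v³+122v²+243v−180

Among the possible rational roots, v = −15 is a root, so (v+15) divides it; the quotient is 7v²+17v−12.
The remaining quadratic factors as (v+3)(7v−4).

(7v−4)(v+15)(v+3)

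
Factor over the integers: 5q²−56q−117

Need a pair with product 5·(−117) = −585 and sum −56: that's −65 and 9.
Split the middle term: 5q²−65q + 9q−117 = 5q(q−13) + 9(q−13).

(5q+9)(q−13)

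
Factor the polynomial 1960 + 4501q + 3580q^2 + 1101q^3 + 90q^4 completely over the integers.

By the rational root theorem, q = -7/5 is a root, so (5q + 7) divides it; the quotient is 18q^3 + 195q^2 + 443q + 280.
Next, q = -5/3 is a root, giving the factor (3q + 5) and quotient 6q^2 + 55q + 56.
The remaining quadratic factors as (6q + 7)(q + 8).

(3q + 5)(5q + 7)(6q + 7)(q + 8)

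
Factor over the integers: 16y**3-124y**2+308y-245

(2y-5)(2y-7)(4y-7)

Trying the rational-root candidates, y = 7/2 is a root, so (2y-7) is a factor; dividing leaves 8y**2-34y+35.
The remaining quadratic factors as (2y-5)(4y-7).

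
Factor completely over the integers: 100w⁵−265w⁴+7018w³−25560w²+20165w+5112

By the rational root theorem, w = −1/5 is a root, so (5w+1) divides it; the quotient is 20w⁴−57w³+1415w²−5395w+5112.
Next, w = 8/5 is a root, so (5w−8) divides it; the quotient is 4w³−5w²+275w−639.
Continuing, w = 9/4 is a root, so (4w−9) divides it; the quotient is w²+w+71.
The quadratic w²+w+71 has discriminant −283 < 0 and is irreducible over ℤ.

(4w−9)(5w+1)(5w−8)(w²+w+71)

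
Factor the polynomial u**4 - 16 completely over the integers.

Write as (u**2)² − (4)², then factor u**2 - 4 once more.

(u + 2)·(u - 2)·(u**2 + 4)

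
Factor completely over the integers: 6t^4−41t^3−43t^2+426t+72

Trying the rational-root candidates, t = −1/6 is a root, so (6t+1) divides it; the quotient is t^3−7t^2−6t+72.
Continuing, t = 4 is a root, so (t−4) is a factor; dividing leaves t^2−3t−18.
The remaining quadratic factors as (t−6)(t+3).

(6t+1)(t+3)(t−4)(t−6)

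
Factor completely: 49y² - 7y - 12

(7y + 3)(7y - 4)

Need a pair with product 49·(-12) = -588 and sum -7: that's 21 and -28.
Split the middle term: 49y² + 21y - 28y - 12 = 7y(7y + 3) - 4(7y + 3).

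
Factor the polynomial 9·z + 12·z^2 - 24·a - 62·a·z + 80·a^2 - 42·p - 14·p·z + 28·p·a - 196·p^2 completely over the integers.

Group: -14·p·(14·p + 8·a - 3·z) + (10·a - 4·z - 3)·(14·p + 8·a - 3·z); both groups contain (14·p + 8·a - 3·z).

-(14·p - 10·a + 4·z + 3)·(14·p + 8·a - 3·z)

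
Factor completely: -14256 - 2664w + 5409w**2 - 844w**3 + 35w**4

(5w - 12)(7w + 9)(w - 11)(w - 12)

Among the possible rational roots, w = 12 is a root, giving the factor (w - 12) and quotient 35w**3 - 424w**2 + 321w + 1188.
Continuing, w = 12/5 is a root, so (5w - 12) divides it; the quotient is 7w**2 - 68w - 99.
The remaining quadratic factors as (7w + 9)(w - 11).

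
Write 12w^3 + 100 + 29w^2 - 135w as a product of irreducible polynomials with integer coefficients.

Trying the rational-root candidates, w = -5 is a root, giving the factor (w + 5) and quotient 12w^2 - 31w + 20.
The remaining quadratic factors as (3w - 4)(4w - 5).

(3w - 4)(4w - 5)(w + 5)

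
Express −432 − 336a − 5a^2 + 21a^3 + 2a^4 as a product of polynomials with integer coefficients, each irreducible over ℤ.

(2a + 3)(a + 4)(a + 9)(a − 4)

Testing divisors of the constant over divisors of the leading coefficient, a = −3/2 is a root, so (2a + 3) divides it; the quotient is a^3 + 9a^2 − 16a − 144.
Next, a = −9 is a root, giving the factor (a + 9) and quotient a^2 − 16.
The remaining quadratic factors as (a + 4)(a − 4).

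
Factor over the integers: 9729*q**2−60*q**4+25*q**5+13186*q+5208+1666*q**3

Among the possible rational roots, q = −4/5 is a root, so (5*q+4) divides it; the quotient is 5*q**4−16*q**3+346*q**2+1669*q+1302.
Next, q = −14/5 is a root, so (5*q+14) divides it; the quotient is q**3−6*q**2+86*q+93.
Then q = −1 is a root, giving the factor (q+1) and quotient q**2−7*q+93.
The quadratic q**2−7*q+93 has discriminant −323 < 0 and is irreducible over ℤ.

(5*q+14)*(5*q+4)*(q+1)*(q**2−7*q+93)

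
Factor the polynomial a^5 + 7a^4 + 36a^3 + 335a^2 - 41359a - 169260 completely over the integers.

(a + 15)(a + 4)(a - 13)(a^2 + a + 217)

By the rational root theorem, a = 13 is a root, so (a - 13) is a factor; dividing leaves a^4 + 20a^3 + 296a^2 + 4183a + 13020.
Then a = -4 is a root, so (a + 4) divides it; the quotient is a^3 + 16a^2 + 232a + 3255.
Continuing, a = -15 is a root, so (a + 15) is a factor; dividing leaves a^2 + a + 217.
The quadratic a^2 + a + 217 has discriminant -867 < 0 and is irreducible over ℤ.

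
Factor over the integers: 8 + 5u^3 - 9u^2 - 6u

Trying the rational-root candidates, u = 2 is a root, so (u - 2) is a factor; dividing leaves 5u^2 + u - 4.
The remaining quadratic factors as (u + 1)(5u - 4).

(5u - 4)(u + 1)(u - 2)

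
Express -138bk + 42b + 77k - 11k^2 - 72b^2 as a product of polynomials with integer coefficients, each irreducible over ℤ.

-(12b + k - 7)(6b + 11k)

Group: -12b(6b + 11k) + (-k + 7)(6b + 11k); both groups contain (6b + 11k).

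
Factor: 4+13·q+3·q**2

Need a pair with product 3·4 = 12 and sum 13: that's 1 and 12.
Split the middle term: 3·q**2+q + 12·q+4 = q·(3·q+1) + 4·(3·q+1).

(3·q+1)·(q+4)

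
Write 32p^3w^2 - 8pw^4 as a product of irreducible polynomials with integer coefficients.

8pw^2(2p + w)(2p - w)

Factor out 8pw^2, leaving 4p^2 - w^2, which is a difference of two squares.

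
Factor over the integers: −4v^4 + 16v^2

−4v^2(v + 2)(v − 2)

Factor out 4v^2 first: what remains is −v^2 + 4.
Recognize a difference of squares with the parts 2 and v.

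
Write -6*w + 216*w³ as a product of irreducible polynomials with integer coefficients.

6*w*(6*w + 1)*(6*w - 1)

Factor out 6*w, leaving 36*w² - 1, which is a difference of two squares.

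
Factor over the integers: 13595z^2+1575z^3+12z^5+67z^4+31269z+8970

(3z+1)(4z+13)(z+5)(z^2-3z+138)

By the rational root theorem, z = -5 is a root, so (z+5) is a factor; dividing leaves 12z^4+7z^3+1540z^2+5895z+1794.
Then z = -1/3 is a root, giving the factor (3z+1) and quotient 4z^3+z^2+513z+1794.
Then z = -13/4 is a root, so (4z+13) divides it; the quotient is z^2-3z+138.
The quadratic z^2-3z+138 has discriminant -543 < 0 and is irreducible over ℤ.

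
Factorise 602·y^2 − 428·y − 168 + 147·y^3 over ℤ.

(3·y + 14)·(7·y + 2)·(7·y − 6)

By the rational root theorem, y = −14/3 is a root, giving the factor (3·y + 14) and quotient 49·y^2 − 28·y − 12.
The remaining quadratic factors as (7·y − 6)(7·y + 2).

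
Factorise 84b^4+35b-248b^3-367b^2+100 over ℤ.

Among the possible rational roots, b = 4 is a root, giving the factor (b-4) and quotient 84b^3+88b^2-15b-25.
Then b = -5/6 is a root, so (6b+5) is a factor; dividing leaves 14b^2+3b-5.
The remaining quadratic factors as (2b-1)(7b+5).

(2b-1)(6b+5)(7b+5)(b-4)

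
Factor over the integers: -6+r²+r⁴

Substitute u = r² to get a quadratic in u, then factor.
r²-2 is irreducible over ℤ (2 is not a perfect square).
r²+3 is irreducible over ℤ (always positive, so no real roots).

(r²+3)·(r²-2)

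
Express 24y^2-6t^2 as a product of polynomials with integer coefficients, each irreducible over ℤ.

6(2y-t)(2y+t)

Factor out 6, leaving 4y^2-t^2, which is a difference of two squares.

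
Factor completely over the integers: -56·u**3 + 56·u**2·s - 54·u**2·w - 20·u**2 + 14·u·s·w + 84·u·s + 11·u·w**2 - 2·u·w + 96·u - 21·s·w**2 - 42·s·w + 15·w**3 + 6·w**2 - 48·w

-(7·u - 7·s + 5·w - 8)·(2·u - w)·(4·u + 3·w + 6)

Group: 7·u·(-8·u**2 - 2·u·w - 12·u + 3·w**2 + 6·w) + (-7·s + 5·w - 8)·(-8·u**2 - 2·u·w - 12·u + 3·w**2 + 6·w); both groups contain (-8·u**2 - 2·u·w - 12·u + 3·w**2 + 6·w), so (7·u - 7·s + 5·w - 8) is a factor with cofactor -8·u**2 - 2·u·w - 12·u + 3·w**2 + 6·w.
The cofactor groups again: -8·u**2 - 2·u·w - 12·u + 3·w**2 + 6·w = -4·u·(2·u - w) + (-3·w - 6)·(2·u - w); both groups contain (2·u - w), giving -(4·u + 3·w + 6)·(2·u - w).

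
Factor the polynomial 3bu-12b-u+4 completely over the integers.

Group as (3bu-12b) + (-u+4) = 3b(u-4) - (u-4).
Both groups share the factor (u-4).

(3b-1)(u-4)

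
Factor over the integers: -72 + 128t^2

Every term has a factor of 8. Then 16t^2 - 9 = (4t)² − (3)².

8(4t + 3)(4t - 3)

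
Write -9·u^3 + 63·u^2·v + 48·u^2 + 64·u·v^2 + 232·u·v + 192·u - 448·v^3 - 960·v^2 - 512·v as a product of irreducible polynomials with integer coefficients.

Group: 3·u·(-3·u^2 + 13·u·v + 16·u + 56·v^2 + 120·v + 64) - 8·v·(-3·u^2 + 13·u·v + 16·u + 56·v^2 + 120·v + 64); both groups contain (-3·u^2 + 13·u·v + 16·u + 56·v^2 + 120·v + 64), so (3·u - 8·v) is a factor with cofactor -3·u^2 + 13·u·v + 16·u + 56·v^2 + 120·v + 64.
The cofactor groups again: -3·u^2 + 13·u·v + 16·u + 56·v^2 + 120·v + 64 = -u·(3·u + 8·v + 8) + (7·v + 8)·(3·u + 8·v + 8); both groups contain (3·u + 8·v + 8), giving -(u - 7·v - 8)·(3·u + 8·v + 8).

-(3·u + 8·v + 8)·(3·u - 8·v)·(u - 7·v - 8)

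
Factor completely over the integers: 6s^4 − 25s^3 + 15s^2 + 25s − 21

By the rational root theorem, s = −1 is a root, so (s + 1) divides it; the quotient is 6s^3 − 31s^2 + 46s − 21.
Continuing, s = 3 is a root, so (s − 3) is a factor; dividing leaves 6s^2 − 13s + 7.
The remaining quadratic factors as (6s − 7)(s − 1).

(6s − 7)(s + 1)(s − 1)(s − 3)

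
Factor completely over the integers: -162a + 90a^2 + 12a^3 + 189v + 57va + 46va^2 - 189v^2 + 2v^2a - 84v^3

-(7v - 6a)(4v + 2a - 3)(3v + a + 9)

Group: 3v(-28v^2 + 10va + 21v + 12a^2 - 18a) + (a + 9)(-28v^2 + 10va + 21v + 12a^2 - 18a); both groups contain (-28v^2 + 10va + 21v + 12a^2 - 18a), so (3v + a + 9) is a factor with cofactor -28v^2 + 10va + 21v + 12a^2 - 18a.
The cofactor groups again: -28v^2 + 10va + 21v + 12a^2 - 18a = -7v(4v + 2a - 3) + 6a(4v + 2a - 3); both groups contain (4v + 2a - 3), giving -(7v - 6a)(4v + 2a - 3).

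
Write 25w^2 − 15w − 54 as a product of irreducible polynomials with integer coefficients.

Need a pair with product 25·(−54) = −1350 and sum −15: that's −45 and 30.
Split the middle term: 25w^2 − 45w + 30w − 54 = 5w(5w − 9) + 6(5w − 9).

(5w + 6)(5w − 9)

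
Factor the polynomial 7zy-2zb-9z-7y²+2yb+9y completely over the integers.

Group: z(7y-2b-9) - y(7y-2b-9); both groups contain (7y-2b-9).

(7y-2b-9)(z-y)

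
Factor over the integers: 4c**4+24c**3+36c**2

Pull out the common factor 4c**2, leaving c**2+6c+9.
Recognize a perfect-square trinomial with the parts 3 and c.

4c**2(c+3)**2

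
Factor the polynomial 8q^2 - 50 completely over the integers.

2(2q + 5)(2q - 5)

Pull out the common factor 2; 4q^2 - 25 is a difference of squares.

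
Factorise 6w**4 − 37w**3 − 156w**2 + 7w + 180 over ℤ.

(2w + 5)(3w + 4)(w − 1)(w − 9)

Testing divisors of the constant over divisors of the leading coefficient, w = 1 is a root, so (w − 1) divides it; the quotient is 6w**3 − 31w**2 − 187w − 180.
Then w = 9 is a root, so (w − 9) divides it; the quotient is 6w**2 + 23w + 20.
The remaining quadratic factors as (2w + 5)(3w + 4).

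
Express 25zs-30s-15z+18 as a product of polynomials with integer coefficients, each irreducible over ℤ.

(5s-3)(5z-6)

Group as (25zs-15z) + (-30s+18) = 5z(5s-3) - 6(5s-3).
Both groups share the factor (5s-3).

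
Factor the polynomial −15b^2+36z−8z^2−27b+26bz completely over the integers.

−(3b−4z)(5b−2z+9)

Group: −3b(5b−2z+9) + 4z(5b−2z+9); both groups contain (5b−2z+9).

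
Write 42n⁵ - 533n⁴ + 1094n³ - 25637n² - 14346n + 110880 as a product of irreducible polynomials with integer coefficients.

Among the possible rational roots, n = -15/7 is a root, so (7n + 15) divides it; the quotient is 6n⁴ - 89n³ + 347n² - 4406n + 7392.
Continuing, n = 14 is a root, giving the factor (n - 14) and quotient 6n³ - 5n² + 277n - 528.
Continuing, n = 11/6 is a root, giving the factor (6n - 11) and quotient n² + n + 48.
The quadratic n² + n + 48 has discriminant -191 < 0 and is irreducible over ℤ.

(6n - 11)(7n + 15)(n - 14)(n² + n + 48)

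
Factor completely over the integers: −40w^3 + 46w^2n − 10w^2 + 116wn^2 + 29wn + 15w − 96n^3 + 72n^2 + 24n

−(4w − 3n + 3)(2w − 4n − 1)(5w + 8n)

Group: 4w(−10w^2 + 4wn + 5w + 32n^2 + 8n) + (−3n + 3)(−10w^2 + 4wn + 5w + 32n^2 + 8n); both groups contain (−10w^2 + 4wn + 5w + 32n^2 + 8n), so (4w − 3n + 3) is a factor with cofactor −10w^2 + 4wn + 5w + 32n^2 + 8n.
The cofactor groups again: −10w^2 + 4wn + 5w + 32n^2 + 8n = −2w(5w + 8n) + (4n + 1)(5w + 8n); both groups contain (5w + 8n), giving −(2w − 4n − 1)(5w + 8n).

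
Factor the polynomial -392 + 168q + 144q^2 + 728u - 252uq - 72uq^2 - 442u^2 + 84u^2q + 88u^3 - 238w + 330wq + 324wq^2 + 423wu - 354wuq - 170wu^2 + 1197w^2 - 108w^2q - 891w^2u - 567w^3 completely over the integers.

Group: 9w(-63w^2 - 22wu - 54wq + 35w + 8u^2 + 12uq - 30u - 24q + 28) + (11u - 6q - 14)(-63w^2 - 22wu - 54wq + 35w + 8u^2 + 12uq - 30u - 24q + 28); both groups contain (-63w^2 - 22wu - 54wq + 35w + 8u^2 + 12uq - 30u - 24q + 28), so (9w + 11u - 6q - 14) is a factor with cofactor -63w^2 - 22wu - 54wq + 35w + 8u^2 + 12uq - 30u - 24q + 28.
The cofactor groups again: -63w^2 - 22wu - 54wq + 35w + 8u^2 + 12uq - 30u - 24q + 28 = -7w(9w - 2u + 4) + (-4u - 6q + 7)(9w - 2u + 4); both groups contain (9w - 2u + 4), giving -(7w + 4u + 6q - 7)(9w - 2u + 4).

-(9w - 2u + 4)(9w + 11u - 6q - 14)(7w + 4u + 6q - 7)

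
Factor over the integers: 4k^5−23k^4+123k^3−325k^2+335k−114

By the rational root theorem, k = 1 is a root, giving the factor (k−1) and quotient 4k^4−19k^3+104k^2−221k+114.
Continuing, k = 3/4 is a root, so (4k−3) divides it; the quotient is k^3−4k^2+23k−38.
Then k = 2 is a root, so (k−2) divides it; the quotient is k^2−2k+19.
The quadratic k^2−2k+19 has discriminant −72 < 0 and is irreducible over ℤ.

(4k−3)(k−1)(k−2)(k^2−2k+19)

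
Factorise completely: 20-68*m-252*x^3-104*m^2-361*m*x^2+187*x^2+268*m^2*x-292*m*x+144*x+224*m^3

(4*m+7*x+2)*(7*m+4*x-5)*(8*m-9*x-2)

Group: 7*m*(32*m^2+20*m*x+8*m-63*x^2-32*x-4) + (4*x-5)*(32*m^2+20*m*x+8*m-63*x^2-32*x-4); both groups contain (32*m^2+20*m*x+8*m-63*x^2-32*x-4), so (7*m+4*x-5) is a factor with cofactor 32*m^2+20*m*x+8*m-63*x^2-32*x-4.
The cofactor groups again: 32*m^2+20*m*x+8*m-63*x^2-32*x-4 = 8*m*(4*m+7*x+2) + (-9*x-2)*(4*m+7*x+2); both groups contain (4*m+7*x+2), giving (8*m-9*x-2)*(4*m+7*x+2).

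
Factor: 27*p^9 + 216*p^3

Pull out the common factor 27*p^3, leaving p^6 + 8.
Recognize a sum of cubes with the parts p^2 and 2.

27*p^3*(p^2 + 2)*(p^4 − 2*p^2 + 4)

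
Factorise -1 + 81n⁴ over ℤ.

(3n + 1)(3n - 1)(9n² + 1)

Write as (9n²)² − (1)², then factor 9n² - 1 once more.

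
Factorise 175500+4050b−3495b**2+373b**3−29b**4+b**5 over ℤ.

Among the possible rational roots, b = 13 is a root, so (b−13) is a factor; dividing leaves b**4−16b**3+165b**2−1350b−13500.
Next, b = −5 is a root, giving the factor (b+5) and quotient b**3−21b**2+270b−2700.
Next, b = 15 is a root, so (b−15) divides it; the quotient is b**2−6b+180.
The quadratic b**2−6b+180 has discriminant −684 < 0 and is irreducible over ℤ.

(b+5)(b−13)(b−15)(b**2−6b+180)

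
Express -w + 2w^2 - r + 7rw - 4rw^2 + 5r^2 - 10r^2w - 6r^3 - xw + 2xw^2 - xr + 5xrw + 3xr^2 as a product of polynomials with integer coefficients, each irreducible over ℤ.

(x - 2r + 1)(3r + 2w - 1)(r + w)

Group: x(3r^2 + 5rw - r + 2w^2 - w) + (-2r + 1)(3r^2 + 5rw - r + 2w^2 - w); both groups contain (3r^2 + 5rw - r + 2w^2 - w), so (x - 2r + 1) is a factor with cofactor 3r^2 + 5rw - r + 2w^2 - w.
The cofactor groups again: 3r^2 + 5rw - r + 2w^2 - w = r(3r + 2w - 1) + w(3r + 2w - 1); both groups contain (3r + 2w - 1), giving (r + w)(3r + 2w - 1).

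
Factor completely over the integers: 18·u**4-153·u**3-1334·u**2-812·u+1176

Among the possible rational roots, u = -3/2 is a root, so (2·u+3) is a factor; dividing leaves 9·u**3-90·u**2-532·u+392.
Next, u = -14/3 is a root, giving the factor (3·u+14) and quotient 3·u**2-44·u+28.
The remaining quadratic factors as (3·u-2)(u-14).

(2·u+3)·(3·u+14)·(3·u-2)·(u-14)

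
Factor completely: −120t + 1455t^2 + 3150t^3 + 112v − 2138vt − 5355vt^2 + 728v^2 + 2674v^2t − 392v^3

−(7v − 14t + 1)(14v − 15t)(4v − 15t − 8)

Group: 14v(−28v^2 + 161vt + 52v − 210t^2 − 97t + 8) − 15t(−28v^2 + 161vt + 52v − 210t^2 − 97t + 8); both groups contain (−28v^2 + 161vt + 52v − 210t^2 − 97t + 8), so (14v − 15t) is a factor with cofactor −28v^2 + 161vt + 52v − 210t^2 − 97t + 8.
The cofactor groups again: −28v^2 + 161vt + 52v − 210t^2 − 97t + 8 = −4v(7v − 14t + 1) + (15t + 8)(7v − 14t + 1); both groups contain (7v − 14t + 1), giving −(4v − 15t − 8)(7v − 14t + 1).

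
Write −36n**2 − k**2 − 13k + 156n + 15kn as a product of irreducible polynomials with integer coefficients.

−(k − 12n)(k − 3n + 13)

Group: −k(k − 12n) + (3n − 13)(k − 12n); both groups contain (k − 12n).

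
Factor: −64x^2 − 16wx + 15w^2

Group: 3w(5w + 8x) − 8x(5w + 8x); both groups contain (5w + 8x).

(3w − 8x)(5w + 8x)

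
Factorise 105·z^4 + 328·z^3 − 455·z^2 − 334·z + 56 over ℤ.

Testing divisors of the constant over divisors of the leading coefficient, z = −4 is a root, giving the factor (z + 4) and quotient 105·z^3 − 92·z^2 − 87·z + 14.
Next, z = −2/3 is a root, so (3·z + 2) is a factor; dividing leaves 35·z^2 − 54·z + 7.
The remaining quadratic factors as (7·z − 1)(5·z − 7).

(3·z + 2)·(5·z − 7)·(7·z − 1)·(z + 4)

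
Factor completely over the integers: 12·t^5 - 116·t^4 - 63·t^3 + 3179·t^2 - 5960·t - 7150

Trying the rational-root candidates, t = -5/6 is a root, so (6·t + 5) is a factor; dividing leaves 2·t^4 - 21·t^3 + 7·t^2 + 524·t - 1430.
Next, t = -5 is a root, so (t + 5) is a factor; dividing leaves 2·t^3 - 31·t^2 + 162·t - 286.
Continuing, t = 11/2 is a root, giving the factor (2·t - 11) and quotient t^2 - 10·t + 26.
The quadratic t^2 - 10·t + 26 has discriminant -4 < 0 and is irreducible over ℤ.

(2·t - 11)·(6·t + 5)·(t + 5)·(t^2 - 10·t + 26)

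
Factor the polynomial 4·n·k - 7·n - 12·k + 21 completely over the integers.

(4·k - 7)·(n - 3)

Group as (4·n·k - 7·n) + (-12·k + 21) = n·(4·k - 7) - 3·(4·k - 7).
Both groups share the factor (4·k - 7).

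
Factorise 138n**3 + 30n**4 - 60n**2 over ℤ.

6n**2(5n - 2)(n + 5)

Pull out the common factor 6n**2, then factor the remaining trinomial.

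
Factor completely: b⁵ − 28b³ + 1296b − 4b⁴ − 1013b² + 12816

(b + 3)(b − 12)(b − 4)(b² + 9b + 89)

Trying the rational-root candidates, b = −3 is a root, so (b + 3) is a factor; dividing leaves b⁴ − 7b³ − 7b² − 992b + 4272.
Continuing, b = 12 is a root, giving the factor (b − 12) and quotient b³ + 5b² + 53b − 356.
Next, b = 4 is a root, giving the factor (b − 4) and quotient b² + 9b + 89.
The quadratic b² + 9b + 89 has discriminant −275 < 0 and is irreducible over ℤ.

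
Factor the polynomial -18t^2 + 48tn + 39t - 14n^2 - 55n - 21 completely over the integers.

Group: -3t(6t - 2n - 7) + (7n + 3)(6t - 2n - 7); both groups contain (6t - 2n - 7).

-(6t - 2n - 7)(3t - 7n - 3)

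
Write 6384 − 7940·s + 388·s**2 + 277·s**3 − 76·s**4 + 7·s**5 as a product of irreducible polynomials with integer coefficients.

(7·s − 6)·(s + 4)·(s − 7)·(s**2 − 7·s + 38)

By the rational root theorem, s = 6/7 is a root, so (7·s − 6) divides it; the quotient is s**4 − 10·s**3 + 31·s**2 + 82·s − 1064.
Then s = −4 is a root, giving the factor (s + 4) and quotient s**3 − 14·s**2 + 87·s − 266.
Continuing, s = 7 is a root, so (s − 7) divides it; the quotient is s**2 − 7·s + 38.
The quadratic s**2 − 7·s + 38 has discriminant −103 < 0 and is irreducible over ℤ.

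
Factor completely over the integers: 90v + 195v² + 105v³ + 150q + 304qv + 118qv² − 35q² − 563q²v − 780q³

Group: 13q(−60q² − 11qv + 25q + 15v² + 15v) + (7v + 6)(−60q² − 11qv + 25q + 15v² + 15v); both groups contain (−60q² − 11qv + 25q + 15v² + 15v), so (13q + 7v + 6) is a factor with cofactor −60q² − 11qv + 25q + 15v² + 15v.
The cofactor groups again: −60q² − 11qv + 25q + 15v² + 15v = −5q(12q − 5v − 5) − 3v(12q − 5v − 5); both groups contain (12q − 5v − 5), giving −(5q + 3v)(12q − 5v − 5).

−(12q − 5v − 5)(13q + 7v + 6)(5q + 3v)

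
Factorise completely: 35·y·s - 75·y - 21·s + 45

(5·y - 3)·(7·s - 15)

Group as (35·y·s - 75·y) + (-21·s + 45) = 5·y·(7·s - 15) - 3·(7·s - 15).
Both groups share the factor (7·s - 15).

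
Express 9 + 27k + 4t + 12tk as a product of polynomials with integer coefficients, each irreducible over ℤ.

Group as (12tk + 4t) + (27k + 9) = 4t(3k + 1) + 9(3k + 1).
Both groups share the factor (3k + 1).

(3k + 1)(4t + 9)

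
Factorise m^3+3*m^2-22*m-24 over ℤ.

(m+1)*(m+6)*(m-4)

Trying the rational-root candidates, m = -6 is a root, so (m+6) divides it; the quotient is m^2-3*m-4.
The remaining quadratic factors as (m-4)(m+1).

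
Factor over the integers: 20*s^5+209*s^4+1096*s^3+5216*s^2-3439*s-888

By the rational root theorem, s = -1/5 is a root, so (5*s+1) is a factor; dividing leaves 4*s^4+41*s^3+211*s^2+1001*s-888.
Continuing, s = -8 is a root, so (s+8) is a factor; dividing leaves 4*s^3+9*s^2+139*s-111.
Continuing, s = 3/4 is a root, so (4*s-3) is a factor; dividing leaves s^2+3*s+37.
The quadratic s^2+3*s+37 has discriminant -139 < 0 and is irreducible over ℤ.

(4*s-3)*(5*s+1)*(s+8)*(s^2+3*s+37)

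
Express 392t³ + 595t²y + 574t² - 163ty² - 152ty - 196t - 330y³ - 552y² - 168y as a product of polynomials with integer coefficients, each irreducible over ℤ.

(7t + 6y)(7t - 5y - 2)(8t + 11y + 14)

Group: 8t(49t² + 7ty - 14t - 30y² - 12y) + (11y + 14)(49t² + 7ty - 14t - 30y² - 12y); both groups contain (49t² + 7ty - 14t - 30y² - 12y), so (8t + 11y + 14) is a factor with cofactor 49t² + 7ty - 14t - 30y² - 12y.
The cofactor groups again: 49t² + 7ty - 14t - 30y² - 12y = 7t(7t + 6y) + (-5y - 2)(7t + 6y); both groups contain (7t + 6y), giving (7t - 5y - 2)(7t + 6y).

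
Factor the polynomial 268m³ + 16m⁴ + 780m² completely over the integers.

4m²(4m + 15)(m + 13)

Pull out the common factor 4m², then factor the remaining trinomial.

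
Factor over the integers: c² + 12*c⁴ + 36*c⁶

c²*(6*c² + 1)²

Factor out c² first: what remains is 36*c⁴ + 12*c² + 1.
Recognize a perfect-square trinomial with the parts 1 and 6*c².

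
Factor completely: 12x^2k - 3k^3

3k(2x - k)(2x + k)

Factor out 3k, leaving 4x^2 - k^2, which is a difference of two squares.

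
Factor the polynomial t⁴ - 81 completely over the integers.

Write as (t²)² − (9)², then factor t² - 9 once more.

(t + 3)(t - 3)(t² + 9)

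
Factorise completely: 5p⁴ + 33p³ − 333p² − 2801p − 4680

By the rational root theorem, p = −8 is a root, so (p + 8) divides it; the quotient is 5p³ − 7p² − 277p − 585.
Next, p = −13/5 is a root, so (5p + 13) is a factor; dividing leaves p² − 4p − 45.
The remaining quadratic factors as (p − 9)(p + 5).

(5p + 13)(p + 5)(p + 8)(p − 9)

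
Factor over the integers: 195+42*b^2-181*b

(6*b-13)*(7*b-15)

Need a pair with product 42·195 = 8190 and sum -181: that's -90 and -91.
Split the middle term: 42*b^2-90*b - 91*b+195 = 6*b*(7*b-15) - 13*(7*b-15).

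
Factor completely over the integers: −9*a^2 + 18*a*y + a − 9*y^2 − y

Group: −9*a*(a − y) + (9*y + 1)*(a − y); both groups contain (a − y).

−(9*a − 9*y − 1)*(a − y)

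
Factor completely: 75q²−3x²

3(5q+x)(5q−x)

Every term has a factor of 3. Then 25q²−x² = (5q)² − (x)².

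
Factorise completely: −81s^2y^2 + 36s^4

9s^2(2s + 3y)(2s − 3y)

Factor out 9s^2, leaving 4s^2 − 9y^2, which is a difference of two squares.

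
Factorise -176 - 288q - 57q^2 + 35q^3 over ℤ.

Testing divisors of the constant over divisors of the leading coefficient, q = -4/5 is a root, so (5q + 4) divides it; the quotient is 7q^2 - 17q - 44.
The remaining quadratic factors as (7q + 11)(q - 4).

(5q + 4)(7q + 11)(q - 4)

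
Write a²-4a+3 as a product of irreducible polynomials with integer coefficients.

(a-1)(a-3)

Two integers with product 3 and sum -4 are -3 and -1.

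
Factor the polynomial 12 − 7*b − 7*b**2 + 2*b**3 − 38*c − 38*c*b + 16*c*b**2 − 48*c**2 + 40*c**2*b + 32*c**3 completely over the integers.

(4*c + 2*b + 3)*(2*c + b − 4)*(4*c + b − 1)

Group: 4*c*(8*c**2 + 6*c*b − 18*c + b**2 − 5*b + 4) + (2*b + 3)*(8*c**2 + 6*c*b − 18*c + b**2 − 5*b + 4); both groups contain (8*c**2 + 6*c*b − 18*c + b**2 − 5*b + 4), so (4*c + 2*b + 3) is a factor with cofactor 8*c**2 + 6*c*b − 18*c + b**2 − 5*b + 4.
The cofactor groups again: 8*c**2 + 6*c*b − 18*c + b**2 − 5*b + 4 = 2*c*(4*c + b − 1) + (b − 4)*(4*c + b − 1); both groups contain (4*c + b − 1), giving (2*c + b − 4)*(4*c + b − 1).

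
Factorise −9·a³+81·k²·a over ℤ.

Factor out 9·a, leaving 9·k²−a², which is a difference of two squares.

9·a·(3·k−a)·(3·k+a)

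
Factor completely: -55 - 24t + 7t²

(7t + 11)(t - 5)

Need a pair with product 7·(-55) = -385 and sum -24: that's -35 and 11.
Split the middle term: 7t² - 35t + 11t - 55 = 7t(t - 5) + 11(t - 5).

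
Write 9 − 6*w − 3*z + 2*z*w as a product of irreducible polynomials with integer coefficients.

(2*w − 3)*(z − 3)

Group as (2*z*w − 3*z) + (−6*w + 9) = z*(2*w − 3) − 3*(2*w − 3).
Both groups share the factor (2*w − 3).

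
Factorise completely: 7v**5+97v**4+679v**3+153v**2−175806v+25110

(7v−1)(v+15)(v−9)(v**2+8v+186)

By the rational root theorem, v = 1/7 is a root, so (7v−1) divides it; the quotient is v**4+14v**3+99v**2+36v−25110.
Continuing, v = 9 is a root, so (v−9) divides it; the quotient is v**3+23v**2+306v+2790.
Continuing, v = −15 is a root, giving the factor (v+15) and quotient v**2+8v+186.
The quadratic v**2+8v+186 has discriminant −680 < 0 and is irreducible over ℤ.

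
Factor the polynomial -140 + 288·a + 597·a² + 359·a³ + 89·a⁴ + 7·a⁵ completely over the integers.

(7·a - 2)·(a + 2)·(a + 7)·(a² + 4·a + 5)

Among the possible rational roots, a = -2 is a root, giving the factor (a + 2) and quotient 7·a⁴ + 75·a³ + 209·a² + 179·a - 70.
Then a = -7 is a root, so (a + 7) is a factor; dividing leaves 7·a³ + 26·a² + 27·a - 10.
Then a = 2/7 is a root, giving the factor (7·a - 2) and quotient a² + 4·a + 5.
The quadratic a² + 4·a + 5 has discriminant -4 < 0 and is irreducible over ℤ.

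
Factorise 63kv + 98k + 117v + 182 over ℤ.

(7k + 13)(9v + 14)

Group as (63kv + 98k) + (117v + 182) = 7k(9v + 14) + 13(9v + 14).
Both groups share the factor (9v + 14).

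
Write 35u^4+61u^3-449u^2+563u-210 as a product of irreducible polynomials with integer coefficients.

(5u-7)(7u-6)(u+5)(u-1)

Among the possible rational roots, u = 1 is a root, giving the factor (u-1) and quotient 35u^3+96u^2-353u+210.
Next, u = 6/7 is a root, giving the factor (7u-6) and quotient 5u^2+18u-35.
The remaining quadratic factors as (u+5)(5u-7).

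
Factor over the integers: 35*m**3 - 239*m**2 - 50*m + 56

Testing divisors of the constant over divisors of the leading coefficient, m = 7 is a root, so (m - 7) divides it; the quotient is 35*m**2 + 6*m - 8.
The remaining quadratic factors as (7*m + 4)(5*m - 2).

(5*m - 2)*(7*m + 4)*(m - 7)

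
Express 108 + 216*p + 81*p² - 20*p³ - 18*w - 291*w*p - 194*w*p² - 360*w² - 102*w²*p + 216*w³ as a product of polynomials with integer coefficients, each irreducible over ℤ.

Group: 9*w*(24*w² - 14*w*p - 24*w - 20*p² - 39*p - 18) + (p - 6)*(24*w² - 14*w*p - 24*w - 20*p² - 39*p - 18); both groups contain (24*w² - 14*w*p - 24*w - 20*p² - 39*p - 18), so (9*w + p - 6) is a factor with cofactor 24*w² - 14*w*p - 24*w - 20*p² - 39*p - 18.
The cofactor groups again: 24*w² - 14*w*p - 24*w - 20*p² - 39*p - 18 = 4*w*(6*w + 4*p + 3) + (-5*p - 6)*(6*w + 4*p + 3); both groups contain (6*w + 4*p + 3), giving (4*w - 5*p - 6)*(6*w + 4*p + 3).

(4*w - 5*p - 6)*(6*w + 4*p + 3)*(9*w + p - 6)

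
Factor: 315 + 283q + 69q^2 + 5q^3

(5q + 9)(q + 5)(q + 7)

By the rational root theorem, q = -5 is a root, so (q + 5) divides it; the quotient is 5q^2 + 44q + 63.
The remaining quadratic factors as (5q + 9)(q + 7).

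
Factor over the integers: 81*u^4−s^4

(3*u−s)*(3*u+s)*(9*u^2+s^2)

Difference of squares twice: with A = 3*u and B = s, A⁴ − B⁴ = (A² − B²)(A² + B²), and A² − B² factors again.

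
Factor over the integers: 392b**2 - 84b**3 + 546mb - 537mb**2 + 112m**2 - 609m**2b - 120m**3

-(15m + 3b - 14)(m + 4b)(8m + 7b)

Group: 15m(-8m**2 - 39mb - 28b**2) + (3b - 14)(-8m**2 - 39mb - 28b**2); both groups contain (-8m**2 - 39mb - 28b**2), so (15m + 3b - 14) is a factor with cofactor -8m**2 - 39mb - 28b**2.
The cofactor groups again: -8m**2 - 39mb - 28b**2 = -m(8m + 7b) - 4b(8m + 7b); both groups contain (8m + 7b), giving -(m + 4b)(8m + 7b).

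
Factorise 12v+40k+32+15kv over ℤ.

(3v+8)(5k+4)

Group as (15kv+40k) + (12v+32) = 5k(3v+8) + 4(3v+8).
Both groups share the factor (3v+8).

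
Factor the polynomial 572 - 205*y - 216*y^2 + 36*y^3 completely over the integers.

(2*y - 13)*(3*y - 4)*(6*y + 11)

Trying the rational-root candidates, y = 13/2 is a root, so (2*y - 13) divides it; the quotient is 18*y^2 + 9*y - 44.
The remaining quadratic factors as (6*y + 11)(3*y - 4).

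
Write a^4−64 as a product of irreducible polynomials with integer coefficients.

(a^2+8)(a^2−8)

Substitute u = a^2 to get a quadratic in u, then factor.
a^2+8 is irreducible over ℤ (always positive, so no real roots).
a^2−8 is irreducible over ℤ (8 is not a perfect square).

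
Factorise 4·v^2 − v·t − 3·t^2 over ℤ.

(v − t)·(4·v + 3·t)

Group: 4·v·(v − t) + 3·t·(v − t); both groups contain (v − t).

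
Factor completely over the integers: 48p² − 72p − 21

3(4p + 1)(4p − 7)

Pull out the common factor 3, then factor the remaining trinomial.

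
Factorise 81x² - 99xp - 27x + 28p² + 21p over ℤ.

Group: 9x(9x - 7p) + (-4p - 3)(9x - 7p); both groups contain (9x - 7p).

(9x - 4p - 3)(9x - 7p)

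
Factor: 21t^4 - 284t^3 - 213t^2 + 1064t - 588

Trying the rational-root candidates, t = 14 is a root, so (t - 14) is a factor; dividing leaves 21t^3 + 10t^2 - 73t + 42.
Then t = -7/3 is a root, so (3t + 7) divides it; the quotient is 7t^2 - 13t + 6.
The remaining quadratic factors as (7t - 6)(t - 1).

(3t + 7)(7t - 6)(t - 1)(t - 14)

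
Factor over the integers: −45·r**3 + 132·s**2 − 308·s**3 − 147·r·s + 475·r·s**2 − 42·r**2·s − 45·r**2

−(15·r − 11·s)·(3·r − 7·s + 3)·(r + 4·s)

Group: 15·r·(−3·r**2 − 5·r·s − 3·r + 28·s**2 − 12·s) − 11·s·(−3·r**2 − 5·r·s − 3·r + 28·s**2 − 12·s); both groups contain (−3·r**2 − 5·r·s − 3·r + 28·s**2 − 12·s), so (15·r − 11·s) is a factor with cofactor −3·r**2 − 5·r·s − 3·r + 28·s**2 − 12·s.
The cofactor groups again: −3·r**2 − 5·r·s − 3·r + 28·s**2 − 12·s = −r·(3·r − 7·s + 3) − 4·s·(3·r − 7·s + 3); both groups contain (3·r − 7·s + 3), giving −(r + 4·s)·(3·r − 7·s + 3).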